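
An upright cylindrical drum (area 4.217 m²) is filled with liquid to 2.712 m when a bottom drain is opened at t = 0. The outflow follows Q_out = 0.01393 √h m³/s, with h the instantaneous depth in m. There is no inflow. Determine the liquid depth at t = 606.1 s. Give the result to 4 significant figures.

0.4170 m

Mass balance (ρ constant): A dh/dt = −0.01393 √h.
Separate and integrate: 2(√h − √h₀) = −(0.01393/A) t.
√h = √2.712 − 0.01393·606.1/(2·4.217) = 1.64682 − 1.00106 = 0.645751.
h = 0.645751² = 0.416995 m.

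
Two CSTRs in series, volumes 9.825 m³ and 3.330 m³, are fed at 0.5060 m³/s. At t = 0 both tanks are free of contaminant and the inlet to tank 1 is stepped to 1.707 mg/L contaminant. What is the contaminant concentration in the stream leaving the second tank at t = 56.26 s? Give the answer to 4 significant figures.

1.565 mg/L

Each tank obeys Vᵢ dCᵢ/dt = Q(Cᵢ₋₁ − Cᵢ), so τᵢ = Vᵢ/Q.
τ₁ = 9.825/0.5060 = 19.4170 s; τ₂ = 3.330/0.5060 = 6.58103 s.
Tank 1: C₁ = C_in(1 − e^(−t/τ₁)). Tank 2 (τ₁ ≠ τ₂): C₂ = C_in[1 − (τ₁ e^(−t/τ₁) − τ₂ e^(−t/τ₂))/(τ₁ − τ₂)].
At t = 56.26: e^(−t/τ₁) = 0.0551631, e^(−t/τ₂) = 0.000193774.
C₂ = 1.707·[1 − (19.4170·0.0551631 − 6.58103·0.000193774)/(12.8360)] = 1.707·0.916654 = 1.56473 mg/L.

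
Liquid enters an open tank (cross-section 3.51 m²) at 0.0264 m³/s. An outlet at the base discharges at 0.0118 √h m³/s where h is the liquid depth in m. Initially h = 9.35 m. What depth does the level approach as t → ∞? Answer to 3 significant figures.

5.01 m

Mass balance (ρ constant): A dh/dt = Q_in − 0.0118 √h. At steady state dh/dt = 0:
Q_in = 0.0118 √h_ss ⇒ √h_ss = 0.0264/0.0118 = 2.2373.
h_ss = 2.2373² = 5.0055 m. (Since h₀ = 9.35 m > h_ss, the level will fall toward this value.)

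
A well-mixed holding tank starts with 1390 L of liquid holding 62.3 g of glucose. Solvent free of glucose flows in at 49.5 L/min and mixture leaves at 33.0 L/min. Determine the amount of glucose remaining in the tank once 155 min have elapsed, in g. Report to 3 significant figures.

Let m(t) be the amount of glucose. Volume: V(t) = V₀ + (Q_in − Q_out) t = 1390 + 16.500 t; V(155) = 3947.5 L.
Species balance (pure solvent in): dm/dt = −Q_out · m/V(t).
dm/m = −Q_out dt/(V₀ + 16.500 t); integrating gives ln(m/m₀) = −(Q_out/(Q_in−Q_out)) ln(V/V₀).
m = m₀ (V₀/V)^(Q_out/(Q_in−Q_out)) = 62.3 × (1390/3947.5)^(2.0000) = 7.7246 g.

7.72 g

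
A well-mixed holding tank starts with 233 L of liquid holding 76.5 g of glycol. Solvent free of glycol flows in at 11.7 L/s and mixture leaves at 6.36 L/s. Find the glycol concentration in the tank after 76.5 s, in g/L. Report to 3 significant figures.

Total volume: dV/dt = Q_in − Q_out = 5.3400 L/s, so V(t) = 233 + 5.3400 t and V(76.5) = 641.51 L.
No glycol enters, so dm/dt = −Q_out · (m/V).
Separate: dm/m = −Q_out dt/V(t) ⇒ ln(m/m₀) = −(Q_out/(Q_in−Q_out)) ln(V/V₀).
m = m₀ (V₀/V)^(Q_out/(Q_in−Q_out)) = 76.5 × (233/641.51)^(1.1910) = 22.898 g.
C = m/V = 22.898/641.51 = 0.035694 g/L.

0.0357 g/L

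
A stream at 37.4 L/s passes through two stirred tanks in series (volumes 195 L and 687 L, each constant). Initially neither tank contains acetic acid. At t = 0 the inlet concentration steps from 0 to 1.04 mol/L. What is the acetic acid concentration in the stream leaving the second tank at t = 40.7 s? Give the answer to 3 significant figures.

0.882 mol/L

Each tank obeys Vᵢ dCᵢ/dt = Q(Cᵢ₋₁ − Cᵢ), so τᵢ = Vᵢ/Q.
τ₁ = 195/37.4 = 5.2139 s; τ₂ = 687/37.4 = 18.369 s.
Tank 1: C₁ = C_in(1 − e^(−t/τ₁)). Tank 2 (τ₁ ≠ τ₂): C₂ = C_in[1 − (τ₁ e^(−t/τ₁) − τ₂ e^(−t/τ₂))/(τ₁ − τ₂)].
At t = 40.7: e^(−t/τ₁) = 0.00040726, e^(−t/τ₂) = 0.10908.
C₂ = 1.04·[1 − (5.2139·0.00040726 − 18.369·0.10908)/(-13.155)] = 1.04·0.84785 = 0.88177 mol/L.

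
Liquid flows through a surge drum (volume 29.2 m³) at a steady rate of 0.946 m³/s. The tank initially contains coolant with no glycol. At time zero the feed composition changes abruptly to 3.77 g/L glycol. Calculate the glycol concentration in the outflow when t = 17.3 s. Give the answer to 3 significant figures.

1.62 g/L

Unsteady species balance (constant V, well mixed): V dC/dt = Q(C_in − C).
Time constant τ = V/Q = 29.2/0.946 = 30.867 s.
Integrating: C(t) = C_in + (C₀ − C_in) e^(−t/τ).
C(17.3) = 3.77 + (0 − 3.77)·e^(−17.3/30.867) = 3.77 + (-3.7700)·0.57094 = 1.6176 g/L.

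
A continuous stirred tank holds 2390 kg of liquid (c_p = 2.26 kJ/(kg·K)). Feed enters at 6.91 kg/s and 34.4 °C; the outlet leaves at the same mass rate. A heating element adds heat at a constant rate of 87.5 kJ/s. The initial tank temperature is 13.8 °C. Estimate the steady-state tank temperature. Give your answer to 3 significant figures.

40.0 °C

First-law balance (no shaft work): M c_p dT/dt = ṁ c_p (T_in − T) + 87.5.
At steady state dT/dt = 0 ⇒ T_ss = T_in + Q̇/(ṁ c_p) = 34.4 + 87.5/(6.91·2.26) = 40.003 °C.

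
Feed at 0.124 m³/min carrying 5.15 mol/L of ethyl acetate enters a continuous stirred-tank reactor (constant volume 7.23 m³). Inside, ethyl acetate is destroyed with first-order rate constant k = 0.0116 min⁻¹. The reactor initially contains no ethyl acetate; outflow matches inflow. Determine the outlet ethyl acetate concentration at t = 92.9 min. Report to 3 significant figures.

Species balance: V dC/dt = Q C_in − Q C − k V C.
dC/dt = (Q/V) C_in − (Q/V + k) C; effective rate a = Q/V + k = 0.017151 + 0.0116 = 0.028751 min⁻¹.
C_ss = Q C_in/(Q + kV) = 3.0721 mol/L; C(t) = C_ss + (C₀ − C_ss) e^(−a t).
C(92.9) = 3.0721 + (-3.0721)·e^(−0.028751·92.9) = 3.0721 + (-3.0721)·0.069187 = 2.8596 mol/L.

2.86 mol/L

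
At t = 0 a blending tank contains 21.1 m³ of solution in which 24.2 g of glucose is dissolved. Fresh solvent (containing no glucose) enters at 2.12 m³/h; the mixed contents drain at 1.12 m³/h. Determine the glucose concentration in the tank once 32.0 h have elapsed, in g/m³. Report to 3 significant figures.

Total volume: dV/dt = Q_in − Q_out = 1.0000 m³/h, so V(t) = 21.1 + 1.0000 t and V(32.0) = 53.100 m³.
Species balance (pure solvent in): dm/dt = −Q_out · m/V(t).
Separate: dm/m = −Q_out dt/V(t) ⇒ ln(m/m₀) = −(Q_out/(Q_in−Q_out)) ln(V/V₀).
m = m₀ (V₀/V)^(Q_out/(Q_in−Q_out)) = 24.2 × (21.1/53.100)^(1.1200) = 8.6081 g.
C = m/V = 8.6081/53.100 = 0.16211 g/m³.

0.162 g/m³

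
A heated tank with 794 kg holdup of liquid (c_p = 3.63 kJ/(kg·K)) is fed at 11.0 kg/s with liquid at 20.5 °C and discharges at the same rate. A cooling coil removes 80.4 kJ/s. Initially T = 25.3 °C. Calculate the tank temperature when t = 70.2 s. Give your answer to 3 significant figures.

21.1 °C

Heat balance on the well-mixed liquid: M c_p dT/dt = ṁ c_p (T_in − T) − 80.4.
Rearrange: dT/dt = (T_ss − T)/τ with τ = M/ṁ = 72.182 s and T_ss = T_in − Q̇/(ṁ c_p) = 18.486 °C.
This is linear first-order; T(t) = T_ss + (T₀ − T_ss) e^(−t/τ).
T(70.2) = 18.486 + (6.8135)·e^(−70.2/72.182) = 18.486 + (6.8135)·0.37812 = 21.063 °C.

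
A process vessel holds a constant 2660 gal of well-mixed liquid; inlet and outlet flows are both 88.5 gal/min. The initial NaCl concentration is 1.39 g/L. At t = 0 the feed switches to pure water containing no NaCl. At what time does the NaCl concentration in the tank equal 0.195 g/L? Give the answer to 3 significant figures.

Species balance: V dC/dt = Q(C_in − C) ⇒ τ = V/Q = 30.056 min.
C(t) = C_in + (C₀ − C_in) e^(−t/τ). Set C = 0.195 and solve for t:
e^(−t/τ) = (C − C_in)/(C₀ − C_in) = (0.195 − 0)/(1.39 − 0) = 0.14029
t = −τ ln(…) = 30.056 × 1.9641 = 59.033 min.

59.0 min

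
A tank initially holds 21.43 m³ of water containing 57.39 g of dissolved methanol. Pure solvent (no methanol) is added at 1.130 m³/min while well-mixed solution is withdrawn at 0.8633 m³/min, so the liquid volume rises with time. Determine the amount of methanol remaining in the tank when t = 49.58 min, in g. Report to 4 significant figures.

12.11 g

Total volume: dV/dt = Q_in − Q_out = 0.266700 m³/min, so V(t) = 21.43 + 0.266700 t and V(49.58) = 34.6530 m³.
Species balance (pure solvent in): dm/dt = −Q_out · m/V(t).
Separate: dm/m = −Q_out dt/V(t) ⇒ ln(m/m₀) = −(Q_out/(Q_in−Q_out)) ln(V/V₀).
m = m₀ (V₀/V)^(Q_out/(Q_in−Q_out)) = 57.39 × (21.43/34.6530)^(3.23697) = 12.1121 g.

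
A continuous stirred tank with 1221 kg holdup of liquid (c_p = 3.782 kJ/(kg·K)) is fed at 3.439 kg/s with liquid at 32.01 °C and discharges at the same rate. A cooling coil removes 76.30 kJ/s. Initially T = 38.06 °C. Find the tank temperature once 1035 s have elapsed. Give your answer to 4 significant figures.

Energy balance: M c_p dT/dt = ṁ c_p (T_in − T) − 76.30.
τ = M/ṁ = 355.045 s; T_ss = T_in − Q̇/(ṁ c_p) = 32.01 − 76.30/(3.439·3.782) = 26.1436 °C.
Integrating: T(t) = T_ss + (T₀ − T_ss) e^(−t/τ).
T(1035) = 26.1436 + (11.9164)·e^(−1035/355.045) = 26.1436 + (11.9164)·0.0541974 = 26.7894 °C.

26.79 °C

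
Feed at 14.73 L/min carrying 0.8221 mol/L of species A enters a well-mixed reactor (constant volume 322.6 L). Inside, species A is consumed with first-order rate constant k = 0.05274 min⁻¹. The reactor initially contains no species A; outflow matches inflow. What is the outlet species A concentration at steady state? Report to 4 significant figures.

0.3815 mol/L

Accumulation = in − out − consumed: V dC/dt = Q C_in − Q C − k V C.
At steady state: 0 = Q C_in − (Q + kV) C_ss, so C_ss = Q C_in/(Q + kV).
C_ss = 14.73·0.8221/(14.73 + 0.05274·322.6) = 12.1095/31.7439 = 0.381476 mol/L.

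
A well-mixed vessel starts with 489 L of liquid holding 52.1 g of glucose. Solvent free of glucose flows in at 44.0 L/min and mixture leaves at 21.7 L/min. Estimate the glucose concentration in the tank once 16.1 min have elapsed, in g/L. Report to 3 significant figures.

0.0360 g/L

Let m(t) be the amount of glucose. Volume: V(t) = V₀ + (Q_in − Q_out) t = 489 + 22.300 t; V(16.1) = 848.03 L.
Solute balance: dm/dt = 0 − Q_out C = −Q_out m/V(t).
dm/m = −Q_out dt/(V₀ + 22.300 t); integrating gives ln(m/m₀) = −(Q_out/(Q_in−Q_out)) ln(V/V₀).
m = m₀ (V₀/V)^(Q_out/(Q_in−Q_out)) = 52.1 × (489/848.03)^(0.97309) = 30.491 g.
C = m/V = 30.491/848.03 = 0.035955 g/L.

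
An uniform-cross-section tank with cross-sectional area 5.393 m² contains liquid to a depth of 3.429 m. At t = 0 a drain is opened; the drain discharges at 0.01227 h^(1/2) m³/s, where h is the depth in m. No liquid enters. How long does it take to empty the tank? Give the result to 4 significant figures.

A dh/dt = −Q_out = −0.01227 √h.
Separate and integrate: 2(√h − √h₀) = −(0.01227/A) t.
Tank is empty when √h = 0: t_empty = 2A√h₀/0.01227.
t_empty = 2·5.393·√3.429/0.01227 = 10.7860·1.85176/0.01227 = 1627.79 s.

1628 s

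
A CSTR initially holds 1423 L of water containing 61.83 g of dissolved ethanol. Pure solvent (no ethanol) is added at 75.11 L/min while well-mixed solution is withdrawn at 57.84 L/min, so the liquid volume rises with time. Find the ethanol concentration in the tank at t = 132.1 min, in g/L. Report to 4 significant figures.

0.0006775 g/L

Total volume: dV/dt = Q_in − Q_out = 17.2700 L/min, so V(t) = 1423 + 17.2700 t and V(132.1) = 3704.37 L.
No ethanol enters, so dm/dt = −Q_out · (m/V).
dm/m = −Q_out dt/(V₀ + 17.2700 t); integrating gives ln(m/m₀) = −(Q_out/(Q_in−Q_out)) ln(V/V₀).
m = m₀ (V₀/V)^(Q_out/(Q_in−Q_out)) = 61.83 × (1423/3704.37)^(3.34916) = 2.50953 g.
C = m/V = 2.50953/3704.37 = 0.000677452 g/L.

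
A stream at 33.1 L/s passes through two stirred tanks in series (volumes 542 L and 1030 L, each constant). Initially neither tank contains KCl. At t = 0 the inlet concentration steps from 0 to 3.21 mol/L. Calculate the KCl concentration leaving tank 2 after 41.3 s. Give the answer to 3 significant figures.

1.70 mol/L

Time constants: τᵢ = Vᵢ/Q for each well-mixed tank.
τ₁ = 542/33.1 = 16.375 s; τ₂ = 1030/33.1 = 31.118 s.
Solving the cascade with C₁(0)=C₂(0)=0 gives C₂(t) = C_in[1 − (τ₁ e^(−t/τ₁) − τ₂ e^(−t/τ₂))/(τ₁ − τ₂)].
At t = 41.3: e^(−t/τ₁) = 0.080283, e^(−t/τ₂) = 0.26522.
C₂ = 3.21·[1 − (16.375·0.080283 − 31.118·0.26522)/(-14.743)] = 3.21·0.52939 = 1.6993 mol/L.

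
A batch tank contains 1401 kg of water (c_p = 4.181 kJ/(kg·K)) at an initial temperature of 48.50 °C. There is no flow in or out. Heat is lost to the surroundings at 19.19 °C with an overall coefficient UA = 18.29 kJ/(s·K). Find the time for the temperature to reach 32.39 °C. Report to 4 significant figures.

255.5 s

M c_p dT/dt = −UA(T − T_amb).
τ = M c_p/UA = 320.261 s; T_ss = T_amb = 19.1900 °C.
T(t) = T_ss + (T₀ − T_ss)e^(−t/τ); set T = 32.39:
t = −τ ln[(T − T_ss)/(T₀ − T_ss)] = −320.261 · ln(0.450358) = 255.476 s.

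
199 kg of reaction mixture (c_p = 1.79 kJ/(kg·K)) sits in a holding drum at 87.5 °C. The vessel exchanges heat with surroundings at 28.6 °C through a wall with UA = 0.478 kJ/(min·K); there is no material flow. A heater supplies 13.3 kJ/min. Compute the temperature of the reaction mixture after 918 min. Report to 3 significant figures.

Lumped-capacitance energy balance: M c_p dT/dt = UA(T_amb − T) + Q̇.
dT/dt = (T_ss − T)/τ with T_ss = T_amb + Q̇/UA = 28.6 + 13.3/0.478 = 56.424 °C, τ = M c_p/UA = 199·1.79/0.478 = 745.21 min.
Integrating: T(t) = T_ss + (T₀ − T_ss) e^(−t/τ).
T(918) = 56.424 + (31.076)·0.29175 = 65.491 °C.

65.5 °C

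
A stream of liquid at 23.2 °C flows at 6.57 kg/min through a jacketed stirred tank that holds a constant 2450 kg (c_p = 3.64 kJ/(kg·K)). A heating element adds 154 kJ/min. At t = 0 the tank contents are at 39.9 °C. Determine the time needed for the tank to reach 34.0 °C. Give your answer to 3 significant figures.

M c_p dT/dt = ṁ c_p (T_in − T) + Q̇.
τ = M/ṁ = 372.91 min; T_ss = T_in + Q̇/(ṁ c_p) = 29.640 °C.
T(t) = T_ss + (T₀ − T_ss) e^(−t/τ). Set T = 34.0:
e^(−t/τ) = (34.0 − 29.640)/(39.9 − 29.640) = 0.42498
t = −372.91 · ln(0.42498) = 319.10 min.

319 min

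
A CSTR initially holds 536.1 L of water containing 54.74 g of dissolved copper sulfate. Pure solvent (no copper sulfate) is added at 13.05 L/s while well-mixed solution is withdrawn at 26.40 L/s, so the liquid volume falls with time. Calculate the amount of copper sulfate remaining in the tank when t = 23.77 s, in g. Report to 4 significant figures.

9.301 g

Let m(t) be the amount of copper sulfate. Volume: V(t) = V₀ + (Q_in − Q_out) t = 536.1 − 13.3500 t; V(23.77) = 218.771 L.
Species balance (pure solvent in): dm/dt = −Q_out · m/V(t).
Separate: dm/m = −Q_out dt/V(t) ⇒ ln(m/m₀) = −(Q_out/(Q_in−Q_out)) ln(V/V₀).
m = m₀ (V₀/V)^(Q_out/(Q_in−Q_out)) = 54.74 × (536.1/218.771)^(-1.97753) = 9.30118 g.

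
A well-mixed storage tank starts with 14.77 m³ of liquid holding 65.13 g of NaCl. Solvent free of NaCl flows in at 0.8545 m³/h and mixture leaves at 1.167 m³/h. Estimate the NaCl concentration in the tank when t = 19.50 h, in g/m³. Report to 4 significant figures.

1.029 g/m³

Let m(t) be the amount of NaCl. Volume: V(t) = V₀ + (Q_in − Q_out) t = 14.77 − 0.312500 t; V(19.50) = 8.67625 m³.
Species balance (pure solvent in): dm/dt = −Q_out · m/V(t).
Separate: dm/m = −Q_out dt/V(t) ⇒ ln(m/m₀) = −(Q_out/(Q_in−Q_out)) ln(V/V₀).
m = m₀ (V₀/V)^(Q_out/(Q_in−Q_out)) = 65.13 × (14.77/8.67625)^(-3.73440) = 8.93210 g.
C = m/V = 8.93210/8.67625 = 1.02949 g/m³.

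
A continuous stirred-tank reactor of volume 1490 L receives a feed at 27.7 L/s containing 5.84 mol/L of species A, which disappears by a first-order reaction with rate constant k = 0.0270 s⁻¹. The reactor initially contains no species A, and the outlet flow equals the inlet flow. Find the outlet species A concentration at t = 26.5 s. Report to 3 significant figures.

1.67 mol/L

Accumulation = in − out − consumed: V dC/dt = Q C_in − Q C − k V C.
This is linear with rate a = Q/V + k = 0.045591 s⁻¹.
C_ss = Q C_in/(Q + kV) = 2.3814 mol/L; C(t) = C_ss + (C₀ − C_ss) e^(−a t).
C(26.5) = 2.3814 + (-2.3814)·e^(−0.045591·26.5) = 2.3814 + (-2.3814)·0.29875 = 1.6700 mol/L.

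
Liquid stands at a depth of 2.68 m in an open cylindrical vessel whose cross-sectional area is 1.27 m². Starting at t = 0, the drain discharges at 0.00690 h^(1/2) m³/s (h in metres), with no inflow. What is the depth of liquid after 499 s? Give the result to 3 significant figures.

0.0793 m

With no inflow, A dh/dt = −0.00690 √h.
This is separable: 2 d(√h)/dt = −0.00690/A, so √h = √h₀ − (0.00690/(2A)) t.
√h = √2.68 − 0.00690·499/(2·1.27) = 1.6371 − 1.3556 = 0.28152.
h = 0.28152² = 0.079253 m.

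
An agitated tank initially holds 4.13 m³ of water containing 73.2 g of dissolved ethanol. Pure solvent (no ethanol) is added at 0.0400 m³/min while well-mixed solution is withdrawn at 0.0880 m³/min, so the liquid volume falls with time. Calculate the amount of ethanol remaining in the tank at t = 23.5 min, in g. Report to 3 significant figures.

Let m(t) be the amount of ethanol. Volume: V(t) = V₀ + (Q_in − Q_out) t = 4.13 − 0.048000 t; V(23.5) = 3.0020 m³.
Species balance (pure solvent in): dm/dt = −Q_out · m/V(t).
dm/m = −Q_out dt/(V₀ − 0.048000 t); integrating gives ln(m/m₀) = −(Q_out/(Q_in−Q_out)) ln(V/V₀).
m = m₀ (V₀/V)^(Q_out/(Q_in−Q_out)) = 73.2 × (4.13/3.0020)^(-1.8333) = 40.787 g.

40.8 g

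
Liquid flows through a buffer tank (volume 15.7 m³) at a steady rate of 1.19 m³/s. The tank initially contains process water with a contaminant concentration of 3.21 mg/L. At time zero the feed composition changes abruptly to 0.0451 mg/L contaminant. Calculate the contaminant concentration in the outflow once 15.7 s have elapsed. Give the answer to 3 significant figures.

Mass balance on the solute (V constant): V dC/dt = Q(C_in − C).
Rewrite as dC/dt + C/τ = C_in/τ, τ = V/Q = 13.193 s.
This is linear first-order; C(t) = C_in + (C₀ − C_in) e^(−t/τ).
C(15.7) = 0.0451 + (3.21 − 0.0451)·e^(−15.7/13.193) = 0.0451 + (3.1649)·0.30422 = 1.0079 mg/L.

1.01 mg/L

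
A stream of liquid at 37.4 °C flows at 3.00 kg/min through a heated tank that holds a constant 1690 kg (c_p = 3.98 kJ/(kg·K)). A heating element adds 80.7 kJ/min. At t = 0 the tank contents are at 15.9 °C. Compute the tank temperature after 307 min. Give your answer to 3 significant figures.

27.8 °C

First-law balance (no shaft work): M c_p dT/dt = ṁ c_p (T_in − T) + 80.7.
τ = M/ṁ = 563.33 min; T_ss = T_in + Q̇/(ṁ c_p) = 37.4 + 80.7/(3.00·3.98) = 44.159 °C.
Solution: T(t) = T_ss + (T₀ − T_ss) e^(−t/τ).
T(307) = 44.159 + (-28.259)·e^(−307/563.33) = 44.159 + (-28.259)·0.57986 = 27.773 °C.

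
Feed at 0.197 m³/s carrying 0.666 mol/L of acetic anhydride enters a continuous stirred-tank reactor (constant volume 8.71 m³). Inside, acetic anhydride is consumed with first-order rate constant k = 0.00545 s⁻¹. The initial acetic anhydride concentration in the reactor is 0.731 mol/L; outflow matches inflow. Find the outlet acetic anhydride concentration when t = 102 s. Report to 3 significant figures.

0.548 mol/L

Species balance: V dC/dt = Q C_in − Q C − k V C.
This is linear with rate a = Q/V + k = 0.028068 s⁻¹.
C_ss = Q C_in/(Q + kV) = 0.53668 mol/L; C(t) = C_ss + (C₀ − C_ss) e^(−a t).
C(102) = 0.53668 + (0.19432)·e^(−0.028068·102) = 0.53668 + (0.19432)·0.057103 = 0.54778 mol/L.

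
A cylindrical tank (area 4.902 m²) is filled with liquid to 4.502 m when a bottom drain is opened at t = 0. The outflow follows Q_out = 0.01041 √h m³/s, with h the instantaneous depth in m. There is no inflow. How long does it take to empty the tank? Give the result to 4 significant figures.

1998 s

A dh/dt = −Q_out = −0.01041 √h.
∫ h^(−1/2) dh = −(0.01041/A) ∫ dt, giving 2√h = 2√h₀ − (0.01041/A) t.
Set h = 0: 2√h₀ = (0.01041/A) t_empty ⇒ t_empty = 2A√h₀/0.01041.
t_empty = 2·4.902·√4.502/0.01041 = 9.80400·2.12179/0.01041 = 1998.28 s.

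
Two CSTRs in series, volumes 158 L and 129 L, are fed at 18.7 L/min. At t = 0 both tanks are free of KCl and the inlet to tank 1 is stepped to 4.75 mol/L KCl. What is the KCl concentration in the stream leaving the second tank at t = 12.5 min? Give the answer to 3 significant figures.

Each tank obeys Vᵢ dCᵢ/dt = Q(Cᵢ₋₁ − Cᵢ), so τᵢ = Vᵢ/Q.
τ₁ = 158/18.7 = 8.4492 min; τ₂ = 129/18.7 = 6.8984 min.
Tank 1: C₁ = C_in(1 − e^(−t/τ₁)). Tank 2 (τ₁ ≠ τ₂): C₂ = C_in[1 − (τ₁ e^(−t/τ₁) − τ₂ e^(−t/τ₂))/(τ₁ − τ₂)].
At t = 12.5: e^(−t/τ₁) = 0.22777, e^(−t/τ₂) = 0.16332.
C₂ = 4.75·[1 − (8.4492·0.22777 − 6.8984·0.16332)/(1.5508)] = 4.75·0.48557 = 2.3065 mol/L.

2.31 mol/L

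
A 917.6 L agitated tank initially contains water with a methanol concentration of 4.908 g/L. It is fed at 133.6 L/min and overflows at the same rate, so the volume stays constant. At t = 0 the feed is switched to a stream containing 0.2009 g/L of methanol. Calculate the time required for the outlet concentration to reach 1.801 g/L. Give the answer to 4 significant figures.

Transient balance on the dissolved component: V dC/dt = Q(C_in − C), so τ = V/Q = 6.86826 min.
C(t) = C_in + (C₀ − C_in) e^(−t/τ). Set C = 1.801 and solve for t:
e^(−t/τ) = (C − C_in)/(C₀ − C_in) = (1.801 − 0.2009)/(4.908 − 0.2009) = 0.339933
t = −τ ln(…) = 6.86826 × 1.07901 = 7.41090 min.

7.411 min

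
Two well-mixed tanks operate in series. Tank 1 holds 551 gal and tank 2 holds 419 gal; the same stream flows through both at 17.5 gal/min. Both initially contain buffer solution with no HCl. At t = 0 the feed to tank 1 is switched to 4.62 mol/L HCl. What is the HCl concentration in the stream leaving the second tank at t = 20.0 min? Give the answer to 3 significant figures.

0.763 mol/L

Each tank obeys Vᵢ dCᵢ/dt = Q(Cᵢ₋₁ − Cᵢ), so τᵢ = Vᵢ/Q.
τ₁ = 551/17.5 = 31.486 min; τ₂ = 419/17.5 = 23.943 min.
Tank 1: C₁ = C_in(1 − e^(−t/τ₁)). Tank 2 (τ₁ ≠ τ₂): C₂ = C_in[1 − (τ₁ e^(−t/τ₁) − τ₂ e^(−t/τ₂))/(τ₁ − τ₂)].
At t = 20.0: e^(−t/τ₁) = 0.52982, e^(−t/τ₂) = 0.43373.
C₂ = 4.62·[1 − (31.486·0.52982 − 23.943·0.43373)/(7.5429)] = 4.62·0.16516 = 0.76305 mol/L.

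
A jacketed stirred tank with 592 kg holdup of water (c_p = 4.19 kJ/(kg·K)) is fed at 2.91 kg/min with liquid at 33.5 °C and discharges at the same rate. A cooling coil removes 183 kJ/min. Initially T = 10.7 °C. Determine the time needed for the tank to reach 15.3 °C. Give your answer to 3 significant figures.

182 min

Heat balance on the well-mixed liquid: M c_p dT/dt = ṁ c_p (T_in − T) − 183.
τ = M/ṁ = 203.44 min; T_ss = T_in − Q̇/(ṁ c_p) = 18.491 °C.
T(t) = T_ss + (T₀ − T_ss) e^(−t/τ). Set T = 15.3:
e^(−t/τ) = (15.3 − 18.491)/(10.7 − 18.491) = 0.40960
t = −203.44 · ln(0.40960) = 181.58 min.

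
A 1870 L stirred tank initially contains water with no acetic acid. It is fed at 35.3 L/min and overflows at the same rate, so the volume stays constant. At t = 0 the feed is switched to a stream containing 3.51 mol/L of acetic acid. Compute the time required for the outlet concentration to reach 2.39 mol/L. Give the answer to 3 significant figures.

Species balance: V dC/dt = Q(C_in − C) ⇒ τ = V/Q = 52.975 min.
C(t) = C_in + (C₀ − C_in) e^(−t/τ). Set C = 2.39 and solve for t:
e^(−t/τ) = (C − C_in)/(C₀ − C_in) = (2.39 − 3.51)/(0 − 3.51) = 0.31909
t = −τ ln(…) = 52.975 × 1.1423 = 60.512 min.

60.5 min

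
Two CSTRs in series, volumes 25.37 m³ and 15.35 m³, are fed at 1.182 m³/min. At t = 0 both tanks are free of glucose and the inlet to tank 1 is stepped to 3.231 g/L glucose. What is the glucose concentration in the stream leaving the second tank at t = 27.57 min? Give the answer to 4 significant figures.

Each tank obeys Vᵢ dCᵢ/dt = Q(Cᵢ₋₁ − Cᵢ), so τᵢ = Vᵢ/Q.
τ₁ = 25.37/1.182 = 21.4636 min; τ₂ = 15.35/1.182 = 12.9865 min.
Solving the cascade with C₁(0)=C₂(0)=0 gives C₂(t) = C_in[1 − (τ₁ e^(−t/τ₁) − τ₂ e^(−t/τ₂))/(τ₁ − τ₂)].
At t = 27.57: e^(−t/τ₁) = 0.276789, e^(−t/τ₂) = 0.119674.
C₂ = 3.231·[1 − (21.4636·0.276789 − 12.9865·0.119674)/(8.47716)] = 3.231·0.482521 = 1.55903 g/L.

1.559 g/L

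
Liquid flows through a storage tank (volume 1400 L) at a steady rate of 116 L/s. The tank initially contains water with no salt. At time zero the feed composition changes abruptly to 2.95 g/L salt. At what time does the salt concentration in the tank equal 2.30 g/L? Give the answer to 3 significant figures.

Accumulation = in − out for the solute gives V dC/dt = Q(C_in − C), so τ = V/Q = 12.069 s.
C(t) = C_in + (C₀ − C_in) e^(−t/τ). Set C = 2.30 and solve for t:
e^(−t/τ) = (C − C_in)/(C₀ − C_in) = (2.30 − 2.95)/(0 − 2.95) = 0.22034
t = −τ ln(…) = 12.069 × 1.5126 = 18.255 s.

18.3 s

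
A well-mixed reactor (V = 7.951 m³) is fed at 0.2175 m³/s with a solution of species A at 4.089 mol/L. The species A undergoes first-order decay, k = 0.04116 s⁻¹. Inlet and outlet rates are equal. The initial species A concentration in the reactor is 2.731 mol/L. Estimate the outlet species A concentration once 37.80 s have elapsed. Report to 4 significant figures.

1.715 mol/L

Species balance: V dC/dt = Q C_in − Q C − k V C.
This is linear with rate a = Q/V + k = 0.0685150 s⁻¹.
C_ss = Q C_in/(Q + kV) = 1.63256 mol/L; C(t) = C_ss + (C₀ − C_ss) e^(−a t).
C(37.80) = 1.63256 + (1.09844)·e^(−0.0685150·37.80) = 1.63256 + (1.09844)·0.0750299 = 1.71497 mol/L.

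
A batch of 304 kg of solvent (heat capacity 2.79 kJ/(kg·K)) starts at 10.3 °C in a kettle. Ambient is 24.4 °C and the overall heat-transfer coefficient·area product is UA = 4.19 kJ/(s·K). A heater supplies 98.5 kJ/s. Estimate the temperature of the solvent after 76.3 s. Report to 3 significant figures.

M c_p dT/dt = −UA(T − T_amb) + Q̇.
dT/dt = (T_ss − T)/τ with T_ss = T_amb + Q̇/UA = 24.4 + 98.5/4.19 = 47.908 °C, τ = M c_p/UA = 304·2.79/4.19 = 202.42 s.
This is linear first-order; T(t) = T_ss + (T₀ − T_ss) e^(−t/τ).
T(76.3) = 47.908 + (-37.608)·0.68596 = 22.110 °C.

22.1 °C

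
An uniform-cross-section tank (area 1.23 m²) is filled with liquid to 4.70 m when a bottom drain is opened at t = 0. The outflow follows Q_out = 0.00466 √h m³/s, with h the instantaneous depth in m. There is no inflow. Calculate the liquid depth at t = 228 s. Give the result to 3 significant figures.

3.01 m

A dh/dt = −Q_out = −0.00466 √h.
Separate and integrate: 2(√h − √h₀) = −(0.00466/A) t.
√h = √4.70 − 0.00466·228/(2·1.23) = 2.1679 − 0.43190 = 1.7360.
h = 1.7360² = 3.0139 m.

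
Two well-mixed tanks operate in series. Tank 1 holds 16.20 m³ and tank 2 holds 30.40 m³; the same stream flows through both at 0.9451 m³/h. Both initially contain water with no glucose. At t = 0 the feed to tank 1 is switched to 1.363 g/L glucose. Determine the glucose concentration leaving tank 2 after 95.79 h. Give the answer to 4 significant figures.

Each tank obeys Vᵢ dCᵢ/dt = Q(Cᵢ₋₁ − Cᵢ), so τᵢ = Vᵢ/Q.
τ₁ = 16.20/0.9451 = 17.1410 h; τ₂ = 30.40/0.9451 = 32.1659 h.
Tank 1: C₁ = C_in(1 − e^(−t/τ₁)). Tank 2 (τ₁ ≠ τ₂): C₂ = C_in[1 − (τ₁ e^(−t/τ₁) − τ₂ e^(−t/τ₂))/(τ₁ − τ₂)].
At t = 95.79: e^(−t/τ₁) = 0.00374123, e^(−t/τ₂) = 0.0508946.
C₂ = 1.363·[1 − (17.1410·0.00374123 − 32.1659·0.0508946)/(-15.0249)] = 1.363·0.895311 = 1.22031 g/L.

1.220 g/L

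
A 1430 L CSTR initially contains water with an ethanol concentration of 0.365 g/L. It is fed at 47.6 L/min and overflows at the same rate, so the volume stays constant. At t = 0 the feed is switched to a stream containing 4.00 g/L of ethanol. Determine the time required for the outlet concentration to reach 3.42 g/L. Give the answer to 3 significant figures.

55.1 min

Mass balance on the solute (V constant): V dC/dt = Q(C_in − C), so τ = V/Q = 30.042 min.
C(t) = C_in + (C₀ − C_in) e^(−t/τ). Set C = 3.42 and solve for t:
e^(−t/τ) = (C − C_in)/(C₀ − C_in) = (3.42 − 4.00)/(0.365 − 4.00) = 0.15956
t = −τ ln(…) = 30.042 × 1.8353 = 55.137 min.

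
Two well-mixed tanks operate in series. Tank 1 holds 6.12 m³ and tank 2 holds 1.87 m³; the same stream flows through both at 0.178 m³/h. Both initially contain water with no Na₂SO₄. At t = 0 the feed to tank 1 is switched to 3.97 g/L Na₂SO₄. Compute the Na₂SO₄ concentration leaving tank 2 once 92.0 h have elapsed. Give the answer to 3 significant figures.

3.58 g/L

Time constants: τᵢ = Vᵢ/Q for each well-mixed tank.
τ₁ = 6.12/0.178 = 34.382 h; τ₂ = 1.87/0.178 = 10.506 h.
Solving the cascade with C₁(0)=C₂(0)=0 gives C₂(t) = C_in[1 − (τ₁ e^(−t/τ₁) − τ₂ e^(−t/τ₂))/(τ₁ − τ₂)].
At t = 92.0: e^(−t/τ₁) = 0.068851, e^(−t/τ₂) = 0.00015732.
C₂ = 3.97·[1 − (34.382·0.068851 − 10.506·0.00015732)/(23.876)] = 3.97·0.90092 = 3.5767 g/L.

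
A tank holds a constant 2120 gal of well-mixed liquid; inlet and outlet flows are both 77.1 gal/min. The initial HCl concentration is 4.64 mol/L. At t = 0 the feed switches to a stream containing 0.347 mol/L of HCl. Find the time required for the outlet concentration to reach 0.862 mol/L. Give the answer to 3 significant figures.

Accumulation = in − out for the solute gives V dC/dt = Q(C_in − C), so τ = V/Q = 27.497 min.
C(t) = C_in + (C₀ − C_in) e^(−t/τ). Set C = 0.862 and solve for t:
e^(−t/τ) = (C − C_in)/(C₀ − C_in) = (0.862 − 0.347)/(4.64 − 0.347) = 0.11996
t = −τ ln(…) = 27.497 × 2.1206 = 58.309 min.

58.3 min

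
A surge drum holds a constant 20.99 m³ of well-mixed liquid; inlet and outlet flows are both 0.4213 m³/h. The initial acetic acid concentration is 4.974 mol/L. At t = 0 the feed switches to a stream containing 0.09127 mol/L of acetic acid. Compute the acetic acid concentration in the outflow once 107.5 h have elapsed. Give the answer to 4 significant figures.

Species balance on the tank: V dC/dt = Q(C_in − C).
Rewrite as dC/dt + C/τ = C_in/τ, τ = V/Q = 49.8220 h.
Solution: C(t) = C_in + (C₀ − C_in) e^(−t/τ).
C(107.5) = 0.09127 + (4.974 − 0.09127)·e^(−107.5/49.8220) = 0.09127 + (4.88273)·0.115593 = 0.655678 mol/L.

0.6557 mol/L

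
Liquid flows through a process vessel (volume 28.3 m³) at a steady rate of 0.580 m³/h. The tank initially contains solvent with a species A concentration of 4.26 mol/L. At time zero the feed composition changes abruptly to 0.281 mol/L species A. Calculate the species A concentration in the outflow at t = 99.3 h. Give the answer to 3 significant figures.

0.801 mol/L

Unsteady species balance (constant V, well mixed): V dC/dt = Q(C_in − C).
Rewrite as dC/dt + C/τ = C_in/τ, τ = V/Q = 48.793 h.
Integrating: C(t) = C_in + (C₀ − C_in) e^(−t/τ).
C(99.3) = 0.281 + (4.26 − 0.281)·e^(−99.3/48.793) = 0.281 + (3.9790)·0.13066 = 0.80091 mol/L.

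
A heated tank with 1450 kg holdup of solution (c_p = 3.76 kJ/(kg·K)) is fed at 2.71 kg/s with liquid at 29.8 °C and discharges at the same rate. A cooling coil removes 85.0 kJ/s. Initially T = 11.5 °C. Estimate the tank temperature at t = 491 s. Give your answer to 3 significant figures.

Energy balance: M c_p dT/dt = ṁ c_p (T_in − T) − 85.0.
τ = M/ṁ = 535.06 s; T_ss = T_in − Q̇/(ṁ c_p) = 29.8 − 85.0/(2.71·3.76) = 21.458 °C.
T approaches T_ss exponentially: T(t) = T_ss + (T₀ − T_ss) e^(−t/τ).
T(491) = 21.458 + (-9.9582)·e^(−491/535.06) = 21.458 + (-9.9582)·0.39945 = 17.480 °C.

17.5 °C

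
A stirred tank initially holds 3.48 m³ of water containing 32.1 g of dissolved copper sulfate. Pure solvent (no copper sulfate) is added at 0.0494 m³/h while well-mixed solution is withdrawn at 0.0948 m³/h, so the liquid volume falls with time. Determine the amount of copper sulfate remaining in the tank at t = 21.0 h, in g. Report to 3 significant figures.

Let m(t) be the amount of copper sulfate. Volume: V(t) = V₀ + (Q_in − Q_out) t = 3.48 − 0.045400 t; V(21.0) = 2.5266 m³.
Solute balance: dm/dt = 0 − Q_out C = −Q_out m/V(t).
Separate: dm/m = −Q_out dt/V(t) ⇒ ln(m/m₀) = −(Q_out/(Q_in−Q_out)) ln(V/V₀).
m = m₀ (V₀/V)^(Q_out/(Q_in−Q_out)) = 32.1 × (3.48/2.5266)^(-2.0881) = 16.450 g.

16.5 g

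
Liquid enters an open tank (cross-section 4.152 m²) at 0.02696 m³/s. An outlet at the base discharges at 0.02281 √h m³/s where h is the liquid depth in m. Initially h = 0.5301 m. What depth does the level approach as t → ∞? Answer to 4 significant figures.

Volume balance on the tank: A dh/dt = Q_in − 0.02281 √h. At steady state dh/dt = 0:
Q_in = 0.02281 √h_ss ⇒ √h_ss = 0.02696/0.02281 = 1.18194.
h_ss = 1.18194² = 1.39698 m. (Since h₀ = 0.5301 m < h_ss, the level will rise toward this value.)

1.397 m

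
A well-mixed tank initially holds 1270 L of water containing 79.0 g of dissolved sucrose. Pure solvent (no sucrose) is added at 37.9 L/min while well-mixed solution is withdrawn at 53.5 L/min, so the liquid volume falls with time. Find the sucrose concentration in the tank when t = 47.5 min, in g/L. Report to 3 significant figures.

0.00741 g/L

Let m(t) be the amount of sucrose. Volume: V(t) = V₀ + (Q_in − Q_out) t = 1270 − 15.600 t; V(47.5) = 529.00 L.
No sucrose enters, so dm/dt = −Q_out · (m/V).
Separate: dm/m = −Q_out dt/V(t) ⇒ ln(m/m₀) = −(Q_out/(Q_in−Q_out)) ln(V/V₀).
m = m₀ (V₀/V)^(Q_out/(Q_in−Q_out)) = 79.0 × (1270/529.00)^(-3.4295) = 3.9195 g.
C = m/V = 3.9195/529.00 = 0.0074092 g/L.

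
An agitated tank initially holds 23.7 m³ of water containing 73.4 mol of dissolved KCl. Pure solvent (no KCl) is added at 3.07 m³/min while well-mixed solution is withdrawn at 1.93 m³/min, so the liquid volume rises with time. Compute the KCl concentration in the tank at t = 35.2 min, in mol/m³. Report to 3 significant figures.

Total volume: dV/dt = Q_in − Q_out = 1.1400 m³/min, so V(t) = 23.7 + 1.1400 t and V(35.2) = 63.828 m³.
Solute balance: dm/dt = 0 − Q_out C = −Q_out m/V(t).
Separate: dm/m = −Q_out dt/V(t) ⇒ ln(m/m₀) = −(Q_out/(Q_in−Q_out)) ln(V/V₀).
m = m₀ (V₀/V)^(Q_out/(Q_in−Q_out)) = 73.4 × (23.7/63.828)^(1.6930) = 13.717 mol.
C = m/V = 13.717/63.828 = 0.21491 mol/m³.

0.215 mol/m³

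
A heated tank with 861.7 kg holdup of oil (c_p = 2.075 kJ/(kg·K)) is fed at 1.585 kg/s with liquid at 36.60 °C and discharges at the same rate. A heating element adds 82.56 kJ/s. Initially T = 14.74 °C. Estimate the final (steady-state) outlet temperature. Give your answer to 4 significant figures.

M c_p dT/dt = ṁ c_p (T_in − T) + Q̇.
At steady state dT/dt = 0 ⇒ T_ss = T_in + Q̇/(ṁ c_p) = 36.60 + 82.56/(1.585·2.075) = 61.7028 °C.

61.70 °C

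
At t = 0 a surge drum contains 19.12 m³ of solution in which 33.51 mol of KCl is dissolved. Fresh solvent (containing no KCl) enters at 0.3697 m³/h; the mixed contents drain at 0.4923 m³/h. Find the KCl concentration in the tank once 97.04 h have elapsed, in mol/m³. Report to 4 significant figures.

0.09307 mol/m³

Total volume: dV/dt = Q_in − Q_out = -0.122600 m³/h, so V(t) = 19.12 − 0.122600 t and V(97.04) = 7.22290 m³.
No KCl enters, so dm/dt = −Q_out · (m/V).
Separate: dm/m = −Q_out dt/V(t) ⇒ ln(m/m₀) = −(Q_out/(Q_in−Q_out)) ln(V/V₀).
m = m₀ (V₀/V)^(Q_out/(Q_in−Q_out)) = 33.51 × (19.12/7.22290)^(-4.01550) = 0.672228 mol.
C = m/V = 0.672228/7.22290 = 0.0930690 mol/m³.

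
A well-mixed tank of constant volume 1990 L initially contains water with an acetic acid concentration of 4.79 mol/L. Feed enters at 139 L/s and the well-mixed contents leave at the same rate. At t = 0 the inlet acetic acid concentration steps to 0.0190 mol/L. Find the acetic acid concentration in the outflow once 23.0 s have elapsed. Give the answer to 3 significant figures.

0.976 mol/L

Accumulation = in − out for the solute gives V dC/dt = Q(C_in − C).
Rewrite as dC/dt + C/τ = C_in/τ, τ = V/Q = 14.317 s.
Solution: C(t) = C_in + (C₀ − C_in) e^(−t/τ).
C(23.0) = 0.0190 + (4.79 − 0.0190)·e^(−23.0/14.317) = 0.0190 + (4.7710)·0.20058 = 0.97598 mol/L.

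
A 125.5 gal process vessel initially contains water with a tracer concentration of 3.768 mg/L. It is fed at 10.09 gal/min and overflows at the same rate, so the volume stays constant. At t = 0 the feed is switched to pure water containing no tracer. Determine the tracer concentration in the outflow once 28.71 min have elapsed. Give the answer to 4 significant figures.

Mass balance on the solute (V constant): V dC/dt = Q(C_in − C).
Rewrite as dC/dt + C/τ = C_in/τ, τ = V/Q = 12.4381 min.
Solution: C(t) = C_in + (C₀ − C_in) e^(−t/τ).
C(28.71) = 0 + (3.768 − 0)·e^(−28.71/12.4381) = 0 + (3.76800)·0.0994363 = 0.374676 mg/L.

0.3747 mg/L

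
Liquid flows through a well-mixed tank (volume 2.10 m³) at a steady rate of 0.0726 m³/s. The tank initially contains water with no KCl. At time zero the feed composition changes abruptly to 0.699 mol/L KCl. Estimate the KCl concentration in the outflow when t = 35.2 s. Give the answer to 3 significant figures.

0.492 mol/L

Species balance on the tank: V dC/dt = Q(C_in − C).
Time constant τ = V/Q = 2.10/0.0726 = 28.926 s.
Integrating: C(t) = C_in + (C₀ − C_in) e^(−t/τ).
C(35.2) = 0.699 + (0 − 0.699)·e^(−35.2/28.926) = 0.699 + (-0.69900)·0.29614 = 0.49200 mol/L.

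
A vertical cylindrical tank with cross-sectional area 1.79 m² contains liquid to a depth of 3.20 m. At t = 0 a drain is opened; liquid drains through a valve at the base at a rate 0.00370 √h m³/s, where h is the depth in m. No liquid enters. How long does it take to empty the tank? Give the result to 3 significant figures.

A dh/dt = −Q_out = −0.00370 √h.
∫ h^(−1/2) dh = −(0.00370/A) ∫ dt, giving 2√h = 2√h₀ − (0.00370/A) t.
Tank is empty when √h = 0: t_empty = 2A√h₀/0.00370.
t_empty = 2·1.79·√3.20/0.00370 = 3.5800·1.7889/0.00370 = 1730.8 s.

1730 s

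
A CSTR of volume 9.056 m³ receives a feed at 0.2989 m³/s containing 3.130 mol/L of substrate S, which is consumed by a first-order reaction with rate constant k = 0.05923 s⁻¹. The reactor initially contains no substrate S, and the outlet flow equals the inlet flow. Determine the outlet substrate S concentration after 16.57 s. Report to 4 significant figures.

0.8771 mol/L

Accumulation = in − out − consumed: V dC/dt = Q C_in − Q C − k V C.
dC/dt = (Q/V) C_in − (Q/V + k) C; effective rate a = Q/V + k = 0.0330057 + 0.05923 = 0.0922357 s⁻¹.
C_ss = Q C_in/(Q + kV) = 1.12004 mol/L; C(t) = C_ss + (C₀ − C_ss) e^(−a t).
C(16.57) = 1.12004 + (-1.12004)·e^(−0.0922357·16.57) = 1.12004 + (-1.12004)·0.216894 = 0.877112 mol/L.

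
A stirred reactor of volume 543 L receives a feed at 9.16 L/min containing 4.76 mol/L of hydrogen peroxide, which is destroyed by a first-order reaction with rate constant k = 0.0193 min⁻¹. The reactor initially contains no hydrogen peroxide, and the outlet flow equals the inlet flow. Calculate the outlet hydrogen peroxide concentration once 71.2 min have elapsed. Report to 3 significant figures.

2.05 mol/L

Accumulation = in − out − consumed: V dC/dt = Q C_in − Q C − k V C.
This is linear with rate a = Q/V + k = 0.036169 min⁻¹.
C_ss = Q C_in/(Q + kV) = 2.2201 mol/L; C(t) = C_ss + (C₀ − C_ss) e^(−a t).
C(71.2) = 2.2201 + (-2.2201)·e^(−0.036169·71.2) = 2.2201 + (-2.2201)·0.076135 = 2.0510 mol/L.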